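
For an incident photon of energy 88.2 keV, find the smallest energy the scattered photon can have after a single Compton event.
65.5662 keV (at θ = 180°)

The scattered photon has minimum energy when its wavelength is maximum, i.e., when the Compton shift Δλ = λ_C(1 − cos θ) is maximum. This occurs at θ = 180° (backscattering), giving Δλ_max = 2λ_C = 4.8526 pm.

Initial wavelength: λ₀ = hc/E₀ = 14.0572 pm
Maximum final wavelength: λ'_max = λ₀ + 2λ_C = 14.0572 + 4.8526 = 18.9098 pm
Minimum final energy: E'_min = hc/λ'_max = 65.5662 keV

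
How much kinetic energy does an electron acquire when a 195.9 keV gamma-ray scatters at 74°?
42.5772 keV

By energy conservation: K_e = E_initial - E_final

First find the scattered photon energy:
Initial wavelength: λ = hc/E = 6.3290 pm
Compton shift: Δλ = λ_C(1 - cos(74°)) = 1.7575 pm
Final wavelength: λ' = 6.3290 + 1.7575 = 8.0865 pm
Final photon energy: E' = hc/λ' = 153.3228 keV

Electron kinetic energy:
K_e = E - E' = 195.9000 - 153.3228 = 42.5772 keV

(Intermediate values are shown rounded; full precision is carried through to the final answer.)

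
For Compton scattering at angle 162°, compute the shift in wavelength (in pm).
4.7339 pm

Using the Compton scattering formula:
Δλ = λ_C(1 - cos θ)

where λ_C = h/(m_e·c) ≈ 2.4263 pm is the Compton wavelength of an electron.

For θ = 162°:
cos(162°) = -0.9511
1 - cos(162°) = 1.9511

Δλ = 2.4263 × 1.9511
Δλ = 4.7339 pm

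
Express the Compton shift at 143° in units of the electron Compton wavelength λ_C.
1.7986 λ_C

The Compton shift formula is:
Δλ = λ_C(1 - cos θ)

Dividing both sides by λ_C:
Δλ/λ_C = 1 - cos θ

For θ = 143°:
Δλ/λ_C = 1 - cos(143°)
Δλ/λ_C = 1 - -0.7986
Δλ/λ_C = 1.7986

This means the shift is 1.7986 × λ_C = 4.3640 pm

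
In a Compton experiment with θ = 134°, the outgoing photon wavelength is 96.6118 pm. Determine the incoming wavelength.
92.5000 pm

From λ' = λ + Δλ, we have λ = λ' - Δλ

First calculate the Compton shift:
Δλ = λ_C(1 - cos θ)
Δλ = 2.4263 × (1 - cos(134°))
Δλ = 2.4263 × 1.6947
Δλ = 4.1118 pm

Initial wavelength:
λ = λ' - Δλ
λ = 96.6118 - 4.1118
λ = 92.5000 pm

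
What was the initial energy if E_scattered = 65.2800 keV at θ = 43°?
67.6000 keV

Convert final energy to wavelength (hc ≈ 1239.842 keV·pm):
λ' = hc/E' = 1239.842 / 65.2800 = 18.9927 pm

Calculate the Compton shift:
Δλ = λ_C(1 - cos(43°))
Δλ = 2.4263 × (1 - cos(43°))
Δλ = 0.6518 pm

Initial wavelength:
λ = λ' - Δλ = 18.9927 - 0.6518 = 18.3409 pm

Initial energy:
E = hc/λ = 1239.842 / 18.3409 = 67.6000 keV

(Intermediate values are shown rounded; full precision is carried through to the final answer.)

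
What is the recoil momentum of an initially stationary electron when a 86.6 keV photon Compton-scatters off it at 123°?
7.3052e-23 kg·m/s

The electron is initially at rest, so by conservation of momentum:
p⃗_e = p⃗₀ − p⃗'  (incident photon momentum minus scattered photon momentum)

Photon momentum magnitudes (p = h/λ = E/c):
λ₀ = hc/E₀ = 14.3169 pm → p₀ = h/λ₀ = 4.6282e-23 kg·m/s
Δλ = λ_C(1 − cos 123°) = 3.7478 pm
λ' = 18.0647 pm → p' = h/λ' = 3.6680e-23 kg·m/s

The scattered photon makes angle θ = 123° with the incident direction, so by the law of cosines:
|p⃗_e|² = p₀² + p'² − 2p₀p'cos θ
|p⃗_e|² = (4.6282e-23)² + (3.6680e-23)² − 2·4.6282e-23·3.6680e-23·cos(123°)
|p⃗_e| = 7.3052e-23 kg·m/s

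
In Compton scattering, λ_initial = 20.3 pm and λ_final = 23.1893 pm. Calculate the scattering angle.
101.00°

First find the wavelength shift:
Δλ = λ' - λ = 23.1893 - 20.3 = 2.8893 pm

Using Δλ = λ_C(1 - cos θ), with λ_C = h/(m_e·c) ≈ 2.42631024 pm:
cos θ = 1 - Δλ/λ_C
cos θ = 1 - 2.8893/2.42631024
cos θ = -0.190821

θ = arccos(-0.190821)
θ = 101.00°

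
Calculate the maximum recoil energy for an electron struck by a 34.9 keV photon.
4.1943 keV

Maximum energy transfer occurs at θ = 180° (backscattering).

Initial photon: E₀ = 34.9 keV → λ₀ = 35.5256 pm

Maximum Compton shift (at 180°):
Δλ_max = 2λ_C = 2 × 2.4263 = 4.8526 pm

Final wavelength:
λ' = 35.5256 + 4.8526 = 40.3782 pm

Minimum photon energy (maximum energy to electron):
E'_min = hc/λ' = 30.7057 keV

Maximum electron kinetic energy:
K_max = E₀ - E'_min = 34.9000 - 30.7057 = 4.1943 keV

(Intermediate values are shown rounded; full precision is carried through to the final answer.)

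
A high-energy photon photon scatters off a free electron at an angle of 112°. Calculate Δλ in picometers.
3.3352 pm

Using the Compton scattering formula:
Δλ = λ_C(1 - cos θ)

where λ_C = h/(m_e·c) ≈ 2.4263 pm is the Compton wavelength of an electron.

For θ = 112°:
cos(112°) = -0.3746
1 - cos(112°) = 1.3746

Δλ = 2.4263 × 1.3746
Δλ = 3.3352 pm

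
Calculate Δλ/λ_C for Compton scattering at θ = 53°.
0.3982 λ_C

The Compton shift formula is:
Δλ = λ_C(1 - cos θ)

Dividing both sides by λ_C:
Δλ/λ_C = 1 - cos θ

For θ = 53°:
Δλ/λ_C = 1 - cos(53°)
Δλ/λ_C = 1 - 0.6018
Δλ/λ_C = 0.3982

This means the shift is 0.3982 × λ_C = 0.9661 pm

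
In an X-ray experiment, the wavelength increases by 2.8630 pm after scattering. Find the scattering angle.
100.37°

From the Compton formula Δλ = λ_C(1 - cos θ), we can solve for θ:

cos θ = 1 - Δλ/λ_C

Given:
- Δλ = 2.8630 pm
- λ_C = h/(m_e·c) ≈ 2.42631024 pm

cos θ = 1 - 2.8630/2.42631024
cos θ = 1 - 1.179981
cos θ = -0.179981

θ = arccos(-0.179981)
θ = 100.37°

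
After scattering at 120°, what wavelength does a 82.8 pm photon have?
86.4395 pm

Using the Compton scattering formula:
λ' = λ + Δλ = λ + λ_C(1 - cos θ)

Given:
- Initial wavelength λ = 82.8 pm
- Scattering angle θ = 120°
- Compton wavelength λ_C ≈ 2.4263 pm

Calculate the shift:
Δλ = 2.4263 × (1 - cos(120°))
Δλ = 2.4263 × 1.5000
Δλ = 3.6395 pm

Final wavelength:
λ' = 82.8 + 3.6395 = 86.4395 pm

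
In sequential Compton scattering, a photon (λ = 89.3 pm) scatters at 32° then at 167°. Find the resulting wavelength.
94.4591 pm

Apply Compton shift twice:

First scattering at θ₁ = 32°:
Δλ₁ = λ_C(1 - cos(32°))
Δλ₁ = 2.4263 × 0.1520
Δλ₁ = 0.3687 pm

After first scattering:
λ₁ = 89.3 + 0.3687 = 89.6687 pm

Second scattering at θ₂ = 167°:
Δλ₂ = λ_C(1 - cos(167°))
Δλ₂ = 2.4263 × 1.9744
Δλ₂ = 4.7904 pm

Final wavelength:
λ₂ = 89.6687 + 4.7904 = 94.4591 pm

Total shift: Δλ_total = 0.3687 + 4.7904 = 5.1591 pm

(Intermediate values are shown rounded; full precision is carried through to the final answer.)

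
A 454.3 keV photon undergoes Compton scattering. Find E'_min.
163.5299 keV (at θ = 180°)

The scattered photon has minimum energy when its wavelength is maximum, i.e., when the Compton shift Δλ = λ_C(1 − cos θ) is maximum. This occurs at θ = 180° (backscattering), giving Δλ_max = 2λ_C = 4.8526 pm.

Initial wavelength: λ₀ = hc/E₀ = 2.7291 pm
Maximum final wavelength: λ'_max = λ₀ + 2λ_C = 2.7291 + 4.8526 = 7.5817 pm
Minimum final energy: E'_min = hc/λ'_max = 163.5299 keV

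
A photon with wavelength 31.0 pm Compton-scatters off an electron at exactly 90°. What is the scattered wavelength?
33.4263 pm

Using the Compton formula: λ' = λ + λ_C(1 − cos θ)

For θ = 90°, cos θ = 0 (exact) = 0.0000, so:
1 − cos 90° = 1 − (0) = 1.0000

Δλ = λ_C × 1.0000 = 2.4263 × 1.0000 = 2.4263 pm

λ' = 31.0 + 2.4263 = 33.4263 pm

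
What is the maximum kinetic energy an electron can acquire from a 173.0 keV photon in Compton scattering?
69.8461 keV

Maximum energy transfer occurs at θ = 180° (backscattering).

Initial photon: E₀ = 173.0 keV → λ₀ = 7.1667 pm

Maximum Compton shift (at 180°):
Δλ_max = 2λ_C = 2 × 2.4263 = 4.8526 pm

Final wavelength:
λ' = 7.1667 + 4.8526 = 12.0193 pm

Minimum photon energy (maximum energy to electron):
E'_min = hc/λ' = 103.1539 keV

Maximum electron kinetic energy:
K_max = E₀ - E'_min = 173.0000 - 103.1539 = 69.8461 keV

(Intermediate values are shown rounded; full precision is carried through to the final answer.)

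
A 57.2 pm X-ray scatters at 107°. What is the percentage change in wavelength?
5.4820%

Calculate the Compton shift:
Δλ = λ_C(1 - cos(107°))
Δλ = 2.4263 × (1 - cos(107°))
Δλ = 2.4263 × 1.2924
Δλ = 3.1357 pm

Percentage change:
(Δλ/λ₀) × 100 = (3.1357/57.2) × 100
= 5.4820%

(Intermediate values are shown rounded; full precision is carried through to the final answer.)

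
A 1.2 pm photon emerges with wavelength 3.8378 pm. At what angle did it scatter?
95.00°

First find the wavelength shift:
Δλ = λ' - λ = 3.8378 - 1.2 = 2.6378 pm

Using Δλ = λ_C(1 - cos θ), with λ_C = h/(m_e·c) ≈ 2.42631024 pm:
cos θ = 1 - Δλ/λ_C
cos θ = 1 - 2.6378/2.42631024
cos θ = -0.087165

θ = arccos(-0.087165)
θ = 95.00°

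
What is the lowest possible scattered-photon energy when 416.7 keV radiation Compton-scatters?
158.3855 keV (at θ = 180°)

The scattered photon has minimum energy when its wavelength is maximum, i.e., when the Compton shift Δλ = λ_C(1 − cos θ) is maximum. This occurs at θ = 180° (backscattering), giving Δλ_max = 2λ_C = 4.8526 pm.

Initial wavelength: λ₀ = hc/E₀ = 2.9754 pm
Maximum final wavelength: λ'_max = λ₀ + 2λ_C = 2.9754 + 4.8526 = 7.8280 pm
Minimum final energy: E'_min = hc/λ'_max = 158.3855 keV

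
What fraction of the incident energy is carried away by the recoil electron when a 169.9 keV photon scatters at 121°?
0.3350 (or 33.50%)

Calculate initial and final photon energies:

Initial: E₀ = 169.9 keV → λ₀ = 7.2975 pm
Compton shift: Δλ = 3.6760 pm
Final wavelength: λ' = 10.9734 pm
Final energy: E' = 112.9858 keV

Fractional energy loss:
(E₀ - E')/E₀ = (169.9000 - 112.9858)/169.9000
= 56.9142/169.9000
= 0.3350
= 33.50%

(Intermediate values are shown rounded; full precision is carried through to the final answer.)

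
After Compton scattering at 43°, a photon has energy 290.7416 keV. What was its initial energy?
343.2000 keV

Convert final energy to wavelength (hc ≈ 1239.842 keV·pm):
λ' = hc/E' = 1239.842 / 290.7416 = 4.2644 pm

Calculate the Compton shift:
Δλ = λ_C(1 - cos(43°))
Δλ = 2.4263 × (1 - cos(43°))
Δλ = 0.6518 pm

Initial wavelength:
λ = λ' - Δλ = 4.2644 - 0.6518 = 3.6126 pm

Initial energy:
E = hc/λ = 1239.842 / 3.6126 = 343.2000 keV

(Intermediate values are shown rounded; full precision is carried through to the final answer.)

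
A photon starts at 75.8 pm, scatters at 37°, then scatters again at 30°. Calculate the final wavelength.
76.6136 pm

Apply Compton shift twice:

First scattering at θ₁ = 37°:
Δλ₁ = λ_C(1 - cos(37°))
Δλ₁ = 2.4263 × 0.2014
Δλ₁ = 0.4886 pm

After first scattering:
λ₁ = 75.8 + 0.4886 = 76.2886 pm

Second scattering at θ₂ = 30°:
Δλ₂ = λ_C(1 - cos(30°))
Δλ₂ = 2.4263 × 0.1340
Δλ₂ = 0.3251 pm

Final wavelength:
λ₂ = 76.2886 + 0.3251 = 76.6136 pm

Total shift: Δλ_total = 0.4886 + 0.3251 = 0.8136 pm

(Intermediate values are shown rounded; full precision is carried through to the final answer.)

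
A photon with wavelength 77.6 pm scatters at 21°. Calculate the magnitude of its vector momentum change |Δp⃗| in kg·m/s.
3.1090e-24 kg·m/s

Photon momentum magnitude is p = h/λ.

Initial momentum:
p₀ = h/λ = 6.6261e-34/7.7600e-11 = 8.5388e-24 kg·m/s

After scattering:
λ' = λ + Δλ = 77.6 + 0.1612 = 77.7612 pm
p' = h/λ' = 6.6261e-34/7.7761e-11 = 8.5211e-24 kg·m/s

Momentum is a vector; the scattered photon's direction makes angle θ = 21° with the incident direction. The magnitude of the vector change Δp⃗ = p⃗₀ − p⃗' is found from the law of cosines:
|Δp⃗|² = p₀² + p'² − 2p₀p'cos θ
|Δp⃗|² = (8.5388e-24)² + (8.5211e-24)² − 2·8.5388e-24·8.5211e-24·cos(21°)
|Δp⃗| = 3.1090e-24 kg·m/s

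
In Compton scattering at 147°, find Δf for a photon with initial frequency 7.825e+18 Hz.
8.161e+17 Hz (decrease)

Convert frequency to wavelength (c = 299792458 m/s):
λ₀ = c/f₀ = 299792458/7.825e+18 = 3.8312135e-11 m = 38.3121 pm

Calculate Compton shift:
Δλ = λ_C(1 - cos(147°)) = 4.4612 pm

Final wavelength:
λ' = λ₀ + Δλ = 38.3121 + 4.4612 = 42.7733 pm

Final frequency:
f' = c/λ' = 299792458/4.2773320e-11 = 7.0088657e+18 Hz

Frequency shift (decrease):
Δf = f₀ - f' = 7.825e+18 - 7.0088657e+18 = 8.161e+17 Hz

(Intermediate values are shown rounded; full precision is carried through to the final answer.)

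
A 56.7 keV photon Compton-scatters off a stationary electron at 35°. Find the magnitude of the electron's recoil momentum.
1.8054e-23 kg·m/s

The electron is initially at rest, so by conservation of momentum:
p⃗_e = p⃗₀ − p⃗'  (incident photon momentum minus scattered photon momentum)

Photon momentum magnitudes (p = h/λ = E/c):
λ₀ = hc/E₀ = 21.8667 pm → p₀ = h/λ₀ = 3.0302e-23 kg·m/s
Δλ = λ_C(1 − cos 35°) = 0.4388 pm
λ' = 22.3055 pm → p' = h/λ' = 2.9706e-23 kg·m/s

The scattered photon makes angle θ = 35° with the incident direction, so by the law of cosines:
|p⃗_e|² = p₀² + p'² − 2p₀p'cos θ
|p⃗_e|² = (3.0302e-23)² + (2.9706e-23)² − 2·3.0302e-23·2.9706e-23·cos(35°)
|p⃗_e| = 1.8054e-23 kg·m/s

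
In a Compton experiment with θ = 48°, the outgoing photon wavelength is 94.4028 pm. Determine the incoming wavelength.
93.6000 pm

From λ' = λ + Δλ, we have λ = λ' - Δλ

First calculate the Compton shift:
Δλ = λ_C(1 - cos θ)
Δλ = 2.4263 × (1 - cos(48°))
Δλ = 2.4263 × 0.3309
Δλ = 0.8028 pm

Initial wavelength:
λ = λ' - Δλ
λ = 94.4028 - 0.8028
λ = 93.6000 pm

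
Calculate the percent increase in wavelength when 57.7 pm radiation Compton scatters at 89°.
4.1317%

Calculate the Compton shift:
Δλ = λ_C(1 - cos(89°))
Δλ = 2.4263 × (1 - cos(89°))
Δλ = 2.4263 × 0.9825
Δλ = 2.3840 pm

Percentage change:
(Δλ/λ₀) × 100 = (2.3840/57.7) × 100
= 4.1317%

(Intermediate values are shown rounded; full precision is carried through to the final answer.)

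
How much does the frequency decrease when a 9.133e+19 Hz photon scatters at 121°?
4.825e+19 Hz (decrease)

Convert frequency to wavelength (c = 299792458 m/s):
λ₀ = c/f₀ = 299792458/9.133e+19 = 3.2825190e-12 m = 3.2825 pm

Calculate Compton shift:
Δλ = λ_C(1 - cos(121°)) = 3.6760 pm

Final wavelength:
λ' = λ₀ + Δλ = 3.2825 + 3.6760 = 6.9585 pm

Final frequency:
f' = c/λ' = 299792458/6.9584714e-12 = 4.3083091e+19 Hz

Frequency shift (decrease):
Δf = f₀ - f' = 9.133e+19 - 4.3083091e+19 = 4.825e+19 Hz

(Intermediate values are shown rounded; full precision is carried through to the final answer.)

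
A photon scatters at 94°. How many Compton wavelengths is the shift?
1.0698 λ_C

The Compton shift formula is:
Δλ = λ_C(1 - cos θ)

Dividing both sides by λ_C:
Δλ/λ_C = 1 - cos θ

For θ = 94°:
Δλ/λ_C = 1 - cos(94°)
Δλ/λ_C = 1 - -0.0698
Δλ/λ_C = 1.0698

This means the shift is 1.0698 × λ_C = 2.5956 pm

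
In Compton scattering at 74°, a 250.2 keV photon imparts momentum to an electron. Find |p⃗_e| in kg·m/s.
1.4264e-22 kg·m/s

The electron is initially at rest, so by conservation of momentum:
p⃗_e = p⃗₀ − p⃗'  (incident photon momentum minus scattered photon momentum)

Photon momentum magnitudes (p = h/λ = E/c):
λ₀ = hc/E₀ = 4.9554 pm → p₀ = h/λ₀ = 1.3371e-22 kg·m/s
Δλ = λ_C(1 − cos 74°) = 1.7575 pm
λ' = 6.7129 pm → p' = h/λ' = 9.8706e-23 kg·m/s

The scattered photon makes angle θ = 74° with the incident direction, so by the law of cosines:
|p⃗_e|² = p₀² + p'² − 2p₀p'cos θ
|p⃗_e|² = (1.3371e-22)² + (9.8706e-23)² − 2·1.3371e-22·9.8706e-23·cos(74°)
|p⃗_e| = 1.4264e-22 kg·m/s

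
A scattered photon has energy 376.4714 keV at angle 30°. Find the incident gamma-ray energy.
417.7000 keV

Convert final energy to wavelength (hc ≈ 1239.842 keV·pm):
λ' = hc/E' = 1239.842 / 376.4714 = 3.2933 pm

Calculate the Compton shift:
Δλ = λ_C(1 - cos(30°))
Δλ = 2.4263 × (1 - cos(30°))
Δλ = 0.3251 pm

Initial wavelength:
λ = λ' - Δλ = 3.2933 - 0.3251 = 2.9683 pm

Initial energy:
E = hc/λ = 1239.842 / 2.9683 = 417.7000 keV

(Intermediate values are shown rounded; full precision is carried through to the final answer.)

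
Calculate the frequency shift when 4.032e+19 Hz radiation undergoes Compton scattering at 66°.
6.540e+18 Hz (decrease)

Convert frequency to wavelength (c = 299792458 m/s):
λ₀ = c/f₀ = 299792458/4.032e+19 = 7.4353288e-12 m = 7.4353 pm

Calculate Compton shift:
Δλ = λ_C(1 - cos(66°)) = 1.4394 pm

Final wavelength:
λ' = λ₀ + Δλ = 7.4353 + 1.4394 = 8.8748 pm

Final frequency:
f' = c/λ' = 299792458/8.8747698e-12 = 3.3780308e+19 Hz

Frequency shift (decrease):
Δf = f₀ - f' = 4.032e+19 - 3.3780308e+19 = 6.540e+18 Hz

(Intermediate values are shown rounded; full precision is carried through to the final answer.)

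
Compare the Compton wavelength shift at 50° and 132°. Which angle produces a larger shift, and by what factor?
132° produces the larger shift by a factor of 4.673

Calculate both shifts using Δλ = λ_C(1 - cos θ):

For θ₁ = 50°:
Δλ₁ = 2.4263 × (1 - cos(50°))
Δλ₁ = 2.4263 × 0.3572
Δλ₁ = 0.8667 pm

For θ₂ = 132°:
Δλ₂ = 2.4263 × (1 - cos(132°))
Δλ₂ = 2.4263 × 1.6691
Δλ₂ = 4.0498 pm

The 132° angle produces the larger shift.
Ratio: 4.0498/0.8667 = 4.673

(Intermediate values are shown rounded; full precision is carried through to the final answer.)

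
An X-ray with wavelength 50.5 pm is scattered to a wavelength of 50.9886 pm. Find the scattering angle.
37.00°

First find the wavelength shift:
Δλ = λ' - λ = 50.9886 - 50.5 = 0.4886 pm

Using Δλ = λ_C(1 - cos θ), with λ_C = h/(m_e·c) ≈ 2.42631024 pm:
cos θ = 1 - Δλ/λ_C
cos θ = 1 - 0.4886/2.42631024
cos θ = 0.798624

θ = arccos(0.798624)
θ = 37.00°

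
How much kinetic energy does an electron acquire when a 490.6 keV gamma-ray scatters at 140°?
308.5959 keV

By energy conservation: K_e = E_initial - E_final

First find the scattered photon energy:
Initial wavelength: λ = hc/E = 2.5272 pm
Compton shift: Δλ = λ_C(1 - cos(140°)) = 4.2850 pm
Final wavelength: λ' = 2.5272 + 4.2850 = 6.8122 pm
Final photon energy: E' = hc/λ' = 182.0041 keV

Electron kinetic energy:
K_e = E - E' = 490.6000 - 182.0041 = 308.5959 keV

(Intermediate values are shown rounded; full precision is carried through to the final answer.)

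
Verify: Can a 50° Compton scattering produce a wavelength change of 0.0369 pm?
No, inconsistent

Calculate the expected shift for θ = 50°:

Δλ_expected = λ_C(1 - cos(50°))
Δλ_expected = 2.4263 × (1 - cos(50°))
Δλ_expected = 2.4263 × 0.3572
Δλ_expected = 0.8667 pm

Given shift: 0.0369 pm
Expected shift: 0.8667 pm
Difference: 0.8298 pm

The values do not match. The given shift corresponds to θ ≈ 10.0°, not 50°.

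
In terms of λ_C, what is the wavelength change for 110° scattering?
1.3420 λ_C

The Compton shift formula is:
Δλ = λ_C(1 - cos θ)

Dividing both sides by λ_C:
Δλ/λ_C = 1 - cos θ

For θ = 110°:
Δλ/λ_C = 1 - cos(110°)
Δλ/λ_C = 1 - -0.3420
Δλ/λ_C = 1.3420

This means the shift is 1.3420 × λ_C = 3.2562 pm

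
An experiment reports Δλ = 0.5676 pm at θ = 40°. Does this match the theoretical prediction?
Yes, consistent

Calculate the expected shift for θ = 40°:

Δλ_expected = λ_C(1 - cos(40°))
Δλ_expected = 2.4263 × (1 - cos(40°))
Δλ_expected = 2.4263 × 0.2340
Δλ_expected = 0.5676 pm

Given shift: 0.5676 pm
Expected shift: 0.5676 pm
Difference: 0.0000 pm

The values match. This is consistent with Compton scattering at the stated angle.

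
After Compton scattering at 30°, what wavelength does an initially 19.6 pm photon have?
19.9251 pm

Using the Compton formula: λ' = λ + λ_C(1 − cos θ)

For θ = 30°, cos θ = √3/2 (exact) ≈ 0.8660, so:
1 − cos 30° = 1 − (√3/2) ≈ 0.1340

Δλ = λ_C × 0.1340 = 2.4263 × 0.1340 = 0.3251 pm

λ' = 19.6 + 0.3251 = 19.9251 pm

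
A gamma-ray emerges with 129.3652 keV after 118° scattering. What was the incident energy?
206.0000 keV

Convert final energy to wavelength (hc ≈ 1239.842 keV·pm):
λ' = hc/E' = 1239.842 / 129.3652 = 9.5840 pm

Calculate the Compton shift:
Δλ = λ_C(1 - cos(118°))
Δλ = 2.4263 × (1 - cos(118°))
Δλ = 3.5654 pm

Initial wavelength:
λ = λ' - Δλ = 9.5840 - 3.5654 = 6.0187 pm

Initial energy:
E = hc/λ = 1239.842 / 6.0187 = 206.0000 keV

(Intermediate values are shown rounded; full precision is carried through to the final answer.)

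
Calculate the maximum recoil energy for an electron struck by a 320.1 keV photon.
178.0127 keV

Maximum energy transfer occurs at θ = 180° (backscattering).

Initial photon: E₀ = 320.1 keV → λ₀ = 3.8733 pm

Maximum Compton shift (at 180°):
Δλ_max = 2λ_C = 2 × 2.4263 = 4.8526 pm

Final wavelength:
λ' = 3.8733 + 4.8526 = 8.7259 pm

Minimum photon energy (maximum energy to electron):
E'_min = hc/λ' = 142.0873 keV

Maximum electron kinetic energy:
K_max = E₀ - E'_min = 320.1000 - 142.0873 = 178.0127 keV

(Intermediate values are shown rounded; full precision is carried through to the final answer.)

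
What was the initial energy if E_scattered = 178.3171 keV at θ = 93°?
281.7999 keV

Convert final energy to wavelength (hc ≈ 1239.842 keV·pm):
λ' = hc/E' = 1239.842 / 178.3171 = 6.9530 pm

Calculate the Compton shift:
Δλ = λ_C(1 - cos(93°))
Δλ = 2.4263 × (1 - cos(93°))
Δλ = 2.5533 pm

Initial wavelength:
λ = λ' - Δλ = 6.9530 - 2.5533 = 4.3997 pm

Initial energy:
E = hc/λ = 1239.842 / 4.3997 = 281.7999 keV

(Intermediate values are shown rounded; full precision is carried through to the final answer.)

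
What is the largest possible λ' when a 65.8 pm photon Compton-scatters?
70.6526 pm (at θ = 180°)

The Compton shift is Δλ = λ_C(1 − cos θ).

Since cos θ ranges from −1 to 1, the factor (1 − cos θ) ranges from 0 to 2; the maximum shift occurs at θ = 180° (backscattering):
Δλ_max = 2λ_C = 2 × 2.4263 pm = 4.8526 pm

Maximum scattered wavelength:
λ'_max = λ₀ + Δλ_max = 65.8 + 4.8526 = 70.6526 pm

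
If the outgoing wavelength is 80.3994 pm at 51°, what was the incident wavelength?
79.5000 pm

From λ' = λ + Δλ, we have λ = λ' - Δλ

First calculate the Compton shift:
Δλ = λ_C(1 - cos θ)
Δλ = 2.4263 × (1 - cos(51°))
Δλ = 2.4263 × 0.3707
Δλ = 0.8994 pm

Initial wavelength:
λ = λ' - Δλ
λ = 80.3994 - 0.8994
λ = 79.5000 pm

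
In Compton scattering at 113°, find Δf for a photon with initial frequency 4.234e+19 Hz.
1.367e+19 Hz (decrease)

Convert frequency to wavelength (c = 299792458 m/s):
λ₀ = c/f₀ = 299792458/4.234e+19 = 7.0805966e-12 m = 7.0806 pm

Calculate Compton shift:
Δλ = λ_C(1 - cos(113°)) = 3.3743 pm

Final wavelength:
λ' = λ₀ + Δλ = 7.0806 + 3.3743 = 10.4549 pm

Final frequency:
f' = c/λ' = 299792458/1.0454942e-11 = 2.8674713e+19 Hz

Frequency shift (decrease):
Δf = f₀ - f' = 4.234e+19 - 2.8674713e+19 = 1.367e+19 Hz

(Intermediate values are shown rounded; full precision is carried through to the final answer.)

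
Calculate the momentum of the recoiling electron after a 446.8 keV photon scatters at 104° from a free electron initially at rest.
2.8870e-22 kg·m/s

The electron is initially at rest, so by conservation of momentum:
p⃗_e = p⃗₀ − p⃗'  (incident photon momentum minus scattered photon momentum)

Photon momentum magnitudes (p = h/λ = E/c):
λ₀ = hc/E₀ = 2.7749 pm → p₀ = h/λ₀ = 2.3878e-22 kg·m/s
Δλ = λ_C(1 − cos 104°) = 3.0133 pm
λ' = 5.7882 pm → p' = h/λ' = 1.1447e-22 kg·m/s

The scattered photon makes angle θ = 104° with the incident direction, so by the law of cosines:
|p⃗_e|² = p₀² + p'² − 2p₀p'cos θ
|p⃗_e|² = (2.3878e-22)² + (1.1447e-22)² − 2·2.3878e-22·1.1447e-22·cos(104°)
|p⃗_e| = 2.8870e-22 kg·m/s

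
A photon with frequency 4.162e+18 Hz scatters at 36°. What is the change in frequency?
2.660e+16 Hz (decrease)

Convert frequency to wavelength (c = 299792458 m/s):
λ₀ = c/f₀ = 299792458/4.162e+18 = 7.2030864e-11 m = 72.0309 pm

Calculate Compton shift:
Δλ = λ_C(1 - cos(36°)) = 0.4634 pm

Final wavelength:
λ' = λ₀ + Δλ = 72.0309 + 0.4634 = 72.4942 pm

Final frequency:
f' = c/λ' = 299792458/7.2494249e-11 = 4.1353965e+18 Hz

Frequency shift (decrease):
Δf = f₀ - f' = 4.162e+18 - 4.1353965e+18 = 2.660e+16 Hz

(Intermediate values are shown rounded; full precision is carried through to the final answer.)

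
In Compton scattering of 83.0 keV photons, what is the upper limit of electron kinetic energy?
20.3516 keV

Maximum energy transfer occurs at θ = 180° (backscattering).

Initial photon: E₀ = 83.0 keV → λ₀ = 14.9379 pm

Maximum Compton shift (at 180°):
Δλ_max = 2λ_C = 2 × 2.4263 = 4.8526 pm

Final wavelength:
λ' = 14.9379 + 4.8526 = 19.7905 pm

Minimum photon energy (maximum energy to electron):
E'_min = hc/λ' = 62.6484 keV

Maximum electron kinetic energy:
K_max = E₀ - E'_min = 83.0000 - 62.6484 = 20.3516 keV

(Intermediate values are shown rounded; full precision is carried through to the final answer.)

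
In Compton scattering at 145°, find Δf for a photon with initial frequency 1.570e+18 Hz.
3.547e+16 Hz (decrease)

Convert frequency to wavelength (c = 299792458 m/s):
λ₀ = c/f₀ = 299792458/1.570e+18 = 1.9095061e-10 m = 190.9506 pm

Calculate Compton shift:
Δλ = λ_C(1 - cos(145°)) = 4.4138 pm

Final wavelength:
λ' = λ₀ + Δλ = 190.9506 + 4.4138 = 195.3644 pm

Final frequency:
f' = c/λ' = 299792458/1.9536444e-10 = 1.5345293e+18 Hz

Frequency shift (decrease):
Δf = f₀ - f' = 1.570e+18 - 1.5345293e+18 = 3.547e+16 Hz

(Intermediate values are shown rounded; full precision is carried through to the final answer.)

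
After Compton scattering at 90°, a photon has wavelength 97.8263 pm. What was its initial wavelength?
95.4000 pm

From λ' = λ + Δλ, we have λ = λ' - Δλ

First calculate the Compton shift:
Δλ = λ_C(1 - cos θ)
Δλ = 2.4263 × (1 - cos(90°))
Δλ = 2.4263 × 1.0000
Δλ = 2.4263 pm

Initial wavelength:
λ = λ' - Δλ
λ = 97.8263 - 2.4263
λ = 95.4000 pm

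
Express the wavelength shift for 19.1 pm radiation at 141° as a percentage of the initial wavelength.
22.5754%

Calculate the Compton shift:
Δλ = λ_C(1 - cos(141°))
Δλ = 2.4263 × (1 - cos(141°))
Δλ = 2.4263 × 1.7771
Δλ = 4.3119 pm

Percentage change:
(Δλ/λ₀) × 100 = (4.3119/19.1) × 100
= 22.5754%

(Intermediate values are shown rounded; full precision is carried through to the final answer.)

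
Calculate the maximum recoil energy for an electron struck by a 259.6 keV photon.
130.8333 keV

Maximum energy transfer occurs at θ = 180° (backscattering).

Initial photon: E₀ = 259.6 keV → λ₀ = 4.7760 pm

Maximum Compton shift (at 180°):
Δλ_max = 2λ_C = 2 × 2.4263 = 4.8526 pm

Final wavelength:
λ' = 4.7760 + 4.8526 = 9.6286 pm

Minimum photon energy (maximum energy to electron):
E'_min = hc/λ' = 128.7667 keV

Maximum electron kinetic energy:
K_max = E₀ - E'_min = 259.6000 - 128.7667 = 130.8333 keV

(Intermediate values are shown rounded; full precision is carried through to the final answer.)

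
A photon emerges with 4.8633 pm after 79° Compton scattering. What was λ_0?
2.9000 pm

From λ' = λ + Δλ, we have λ = λ' - Δλ

First calculate the Compton shift:
Δλ = λ_C(1 - cos θ)
Δλ = 2.4263 × (1 - cos(79°))
Δλ = 2.4263 × 0.8092
Δλ = 1.9633 pm

Initial wavelength:
λ = λ' - Δλ
λ = 4.8633 - 1.9633
λ = 2.9000 pm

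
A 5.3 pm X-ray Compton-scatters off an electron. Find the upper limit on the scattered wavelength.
10.1526 pm (at θ = 180°)

The Compton shift is Δλ = λ_C(1 − cos θ).

Since cos θ ranges from −1 to 1, the factor (1 − cos θ) ranges from 0 to 2; the maximum shift occurs at θ = 180° (backscattering):
Δλ_max = 2λ_C = 2 × 2.4263 pm = 4.8526 pm

Maximum scattered wavelength:
λ'_max = λ₀ + Δλ_max = 5.3 + 4.8526 = 10.1526 pm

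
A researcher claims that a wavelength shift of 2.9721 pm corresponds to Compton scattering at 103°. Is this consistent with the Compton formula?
Yes, consistent

Calculate the expected shift for θ = 103°:

Δλ_expected = λ_C(1 - cos(103°))
Δλ_expected = 2.4263 × (1 - cos(103°))
Δλ_expected = 2.4263 × 1.2250
Δλ_expected = 2.9721 pm

Given shift: 2.9721 pm
Expected shift: 2.9721 pm
Difference: 0.0000 pm

The values match. This is consistent with Compton scattering at the stated angle.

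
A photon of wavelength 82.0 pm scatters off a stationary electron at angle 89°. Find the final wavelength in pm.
84.3840 pm

Using the Compton scattering formula:
λ' = λ + Δλ = λ + λ_C(1 - cos θ)

Given:
- Initial wavelength λ = 82.0 pm
- Scattering angle θ = 89°
- Compton wavelength λ_C ≈ 2.4263 pm

Calculate the shift:
Δλ = 2.4263 × (1 - cos(89°))
Δλ = 2.4263 × 0.9825
Δλ = 2.3840 pm

Final wavelength:
λ' = 82.0 + 2.3840 = 84.3840 pm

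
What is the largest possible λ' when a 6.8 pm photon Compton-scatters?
11.6526 pm (at θ = 180°)

The Compton shift is Δλ = λ_C(1 − cos θ).

Since cos θ ranges from −1 to 1, the factor (1 − cos θ) ranges from 0 to 2; the maximum shift occurs at θ = 180° (backscattering):
Δλ_max = 2λ_C = 2 × 2.4263 pm = 4.8526 pm

Maximum scattered wavelength:
λ'_max = λ₀ + Δλ_max = 6.8 + 4.8526 = 11.6526 pm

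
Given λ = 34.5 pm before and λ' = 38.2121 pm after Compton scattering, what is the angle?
122.00°

First find the wavelength shift:
Δλ = λ' - λ = 38.2121 - 34.5 = 3.7121 pm

Using Δλ = λ_C(1 - cos θ), with λ_C = h/(m_e·c) ≈ 2.42631024 pm:
cos θ = 1 - Δλ/λ_C
cos θ = 1 - 3.7121/2.42631024
cos θ = -0.529936

θ = arccos(-0.529936)
θ = 122.00°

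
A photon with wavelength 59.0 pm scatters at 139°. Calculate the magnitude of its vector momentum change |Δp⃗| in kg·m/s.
2.0333e-23 kg·m/s

Photon momentum magnitude is p = h/λ.

Initial momentum:
p₀ = h/λ = 6.6261e-34/5.9000e-11 = 1.1231e-23 kg·m/s

After scattering:
λ' = λ + Δλ = 59.0 + 4.2575 = 63.2575 pm
p' = h/λ' = 6.6261e-34/6.3257e-11 = 1.0475e-23 kg·m/s

Momentum is a vector; the scattered photon's direction makes angle θ = 139° with the incident direction. The magnitude of the vector change Δp⃗ = p⃗₀ − p⃗' is found from the law of cosines:
|Δp⃗|² = p₀² + p'² − 2p₀p'cos θ
|Δp⃗|² = (1.1231e-23)² + (1.0475e-23)² − 2·1.1231e-23·1.0475e-23·cos(139°)
|Δp⃗| = 2.0333e-23 kg·m/s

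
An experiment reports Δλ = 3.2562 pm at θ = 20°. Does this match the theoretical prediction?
No, inconsistent

Calculate the expected shift for θ = 20°:

Δλ_expected = λ_C(1 - cos(20°))
Δλ_expected = 2.4263 × (1 - cos(20°))
Δλ_expected = 2.4263 × 0.0603
Δλ_expected = 0.1463 pm

Given shift: 3.2562 pm
Expected shift: 0.1463 pm
Difference: 3.1098 pm

The values do not match. The given shift corresponds to θ ≈ 110.0°, not 20°.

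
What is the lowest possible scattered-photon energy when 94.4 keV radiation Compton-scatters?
68.9317 keV (at θ = 180°)

The scattered photon has minimum energy when its wavelength is maximum, i.e., when the Compton shift Δλ = λ_C(1 − cos θ) is maximum. This occurs at θ = 180° (backscattering), giving Δλ_max = 2λ_C = 4.8526 pm.

Initial wavelength: λ₀ = hc/E₀ = 13.1339 pm
Maximum final wavelength: λ'_max = λ₀ + 2λ_C = 13.1339 + 4.8526 = 17.9865 pm
Minimum final energy: E'_min = hc/λ'_max = 68.9317 keV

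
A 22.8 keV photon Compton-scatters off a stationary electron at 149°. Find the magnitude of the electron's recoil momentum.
2.2586e-23 kg·m/s

The electron is initially at rest, so by conservation of momentum:
p⃗_e = p⃗₀ − p⃗'  (incident photon momentum minus scattered photon momentum)

Photon momentum magnitudes (p = h/λ = E/c):
λ₀ = hc/E₀ = 54.3790 pm → p₀ = h/λ₀ = 1.2185e-23 kg·m/s
Δλ = λ_C(1 − cos 149°) = 4.5061 pm
λ' = 58.8851 pm → p' = h/λ' = 1.1253e-23 kg·m/s

The scattered photon makes angle θ = 149° with the incident direction, so by the law of cosines:
|p⃗_e|² = p₀² + p'² − 2p₀p'cos θ
|p⃗_e|² = (1.2185e-23)² + (1.1253e-23)² − 2·1.2185e-23·1.1253e-23·cos(149°)
|p⃗_e| = 2.2586e-23 kg·m/s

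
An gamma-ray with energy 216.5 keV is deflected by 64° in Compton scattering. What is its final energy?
174.8858 keV

First convert energy to wavelength:
λ = hc/E, with hc ≈ 1239.842 keV·pm (i.e. 1239.842 eV·nm)

For E = 216.5 keV = 216500 eV:
λ = 1239.842 keV·pm / 216.5 keV
λ = 5.7268 pm

Calculate the Compton shift:
Δλ = λ_C(1 - cos(64°)) = 2.4263 × 0.5616
Δλ = 1.3627 pm

Final wavelength:
λ' = 5.7268 + 1.3627 = 7.0894 pm

Final energy:
E' = hc/λ' = 1239.842 / 7.0894 = 174.8858 keV

(Intermediate values are shown rounded; full precision is carried through to the final answer.)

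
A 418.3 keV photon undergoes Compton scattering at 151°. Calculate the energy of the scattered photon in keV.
165.0392 keV

First convert energy to wavelength:
λ = hc/E, with hc ≈ 1239.842 keV·pm (i.e. 1239.842 eV·nm)

For E = 418.3 keV = 418300 eV:
λ = 1239.842 keV·pm / 418.3 keV
λ = 2.9640 pm

Calculate the Compton shift:
Δλ = λ_C(1 - cos(151°)) = 2.4263 × 1.8746
Δλ = 4.5484 pm

Final wavelength:
λ' = 2.9640 + 4.5484 = 7.5124 pm

Final energy:
E' = hc/λ' = 1239.842 / 7.5124 = 165.0392 keV

(Intermediate values are shown rounded; full precision is carried through to the final answer.)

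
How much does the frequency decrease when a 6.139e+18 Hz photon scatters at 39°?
6.723e+16 Hz (decrease)

Convert frequency to wavelength (c = 299792458 m/s):
λ₀ = c/f₀ = 299792458/6.139e+18 = 4.8834087e-11 m = 48.8341 pm

Calculate Compton shift:
Δλ = λ_C(1 - cos(39°)) = 0.5407 pm

Final wavelength:
λ' = λ₀ + Δλ = 48.8341 + 0.5407 = 49.3748 pm

Final frequency:
f' = c/λ' = 299792458/4.9374800e-11 = 6.0717706e+18 Hz

Frequency shift (decrease):
Δf = f₀ - f' = 6.139e+18 - 6.0717706e+18 = 6.723e+16 Hz

(Intermediate values are shown rounded; full precision is carried through to the final answer.)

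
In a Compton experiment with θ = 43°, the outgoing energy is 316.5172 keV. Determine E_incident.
379.7000 keV

Convert final energy to wavelength (hc ≈ 1239.842 keV·pm):
λ' = hc/E' = 1239.842 / 316.5172 = 3.9171 pm

Calculate the Compton shift:
Δλ = λ_C(1 - cos(43°))
Δλ = 2.4263 × (1 - cos(43°))
Δλ = 0.6518 pm

Initial wavelength:
λ = λ' - Δλ = 3.9171 - 0.6518 = 3.2653 pm

Initial energy:
E = hc/λ = 1239.842 / 3.2653 = 379.7000 keV

(Intermediate values are shown rounded; full precision is carried through to the final answer.)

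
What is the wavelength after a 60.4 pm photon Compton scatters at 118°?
63.9654 pm

Using the Compton scattering formula:
λ' = λ + Δλ = λ + λ_C(1 - cos θ)

Given:
- Initial wavelength λ = 60.4 pm
- Scattering angle θ = 118°
- Compton wavelength λ_C ≈ 2.4263 pm

Calculate the shift:
Δλ = 2.4263 × (1 - cos(118°))
Δλ = 2.4263 × 1.4695
Δλ = 3.5654 pm

Final wavelength:
λ' = 60.4 + 3.5654 = 63.9654 pm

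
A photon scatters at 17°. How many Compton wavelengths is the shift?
0.0437 λ_C

The Compton shift formula is:
Δλ = λ_C(1 - cos θ)

Dividing both sides by λ_C:
Δλ/λ_C = 1 - cos θ

For θ = 17°:
Δλ/λ_C = 1 - cos(17°)
Δλ/λ_C = 1 - 0.9563
Δλ/λ_C = 0.0437

This means the shift is 0.0437 × λ_C = 0.1060 pm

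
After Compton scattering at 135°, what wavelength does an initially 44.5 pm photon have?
48.6420 pm

Using the Compton formula: λ' = λ + λ_C(1 − cos θ)

For θ = 135°, cos θ = -√2/2 (exact) ≈ -0.7071, so:
1 − cos 135° = 1 − (-√2/2) ≈ 1.7071

Δλ = λ_C × 1.7071 = 2.4263 × 1.7071 = 4.1420 pm

λ' = 44.5 + 4.1420 = 48.6420 pm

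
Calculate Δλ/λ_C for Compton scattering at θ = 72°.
0.6910 λ_C

The Compton shift formula is:
Δλ = λ_C(1 - cos θ)

Dividing both sides by λ_C:
Δλ/λ_C = 1 - cos θ

For θ = 72°:
Δλ/λ_C = 1 - cos(72°)
Δλ/λ_C = 1 - 0.3090
Δλ/λ_C = 0.6910

This means the shift is 0.6910 × λ_C = 1.6765 pm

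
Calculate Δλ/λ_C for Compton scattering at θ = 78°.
0.7921 λ_C

The Compton shift formula is:
Δλ = λ_C(1 - cos θ)

Dividing both sides by λ_C:
Δλ/λ_C = 1 - cos θ

For θ = 78°:
Δλ/λ_C = 1 - cos(78°)
Δλ/λ_C = 1 - 0.2079
Δλ/λ_C = 0.7921

This means the shift is 0.7921 × λ_C = 1.9219 pm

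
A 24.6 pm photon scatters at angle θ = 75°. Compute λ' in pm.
26.3983 pm

Using the Compton scattering formula:
λ' = λ + Δλ = λ + λ_C(1 - cos θ)

Given:
- Initial wavelength λ = 24.6 pm
- Scattering angle θ = 75°
- Compton wavelength λ_C ≈ 2.4263 pm

Calculate the shift:
Δλ = 2.4263 × (1 - cos(75°))
Δλ = 2.4263 × 0.7412
Δλ = 1.7983 pm

Final wavelength:
λ' = 24.6 + 1.7983 = 26.3983 pm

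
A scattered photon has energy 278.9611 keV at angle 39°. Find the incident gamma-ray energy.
317.6000 keV

Convert final energy to wavelength (hc ≈ 1239.842 keV·pm):
λ' = hc/E' = 1239.842 / 278.9611 = 4.4445 pm

Calculate the Compton shift:
Δλ = λ_C(1 - cos(39°))
Δλ = 2.4263 × (1 - cos(39°))
Δλ = 0.5407 pm

Initial wavelength:
λ = λ' - Δλ = 4.4445 - 0.5407 = 3.9038 pm

Initial energy:
E = hc/λ = 1239.842 / 3.9038 = 317.6000 keV

(Intermediate values are shown rounded; full precision is carried through to the final answer.)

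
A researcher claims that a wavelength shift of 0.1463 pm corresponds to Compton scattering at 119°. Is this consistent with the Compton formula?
No, inconsistent

Calculate the expected shift for θ = 119°:

Δλ_expected = λ_C(1 - cos(119°))
Δλ_expected = 2.4263 × (1 - cos(119°))
Δλ_expected = 2.4263 × 1.4848
Δλ_expected = 3.6026 pm

Given shift: 0.1463 pm
Expected shift: 3.6026 pm
Difference: 3.4563 pm

The values do not match. The given shift corresponds to θ ≈ 20.0°, not 119°.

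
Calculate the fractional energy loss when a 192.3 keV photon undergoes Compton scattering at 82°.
0.2447 (or 24.47%)

Calculate initial and final photon energies:

Initial: E₀ = 192.3 keV → λ₀ = 6.4474 pm
Compton shift: Δλ = 2.0886 pm
Final wavelength: λ' = 8.5361 pm
Final energy: E' = 145.2474 keV

Fractional energy loss:
(E₀ - E')/E₀ = (192.3000 - 145.2474)/192.3000
= 47.0526/192.3000
= 0.2447
= 24.47%

(Intermediate values are shown rounded; full precision is carried through to the final answer.)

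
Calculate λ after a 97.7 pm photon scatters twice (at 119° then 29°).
101.6068 pm

Apply Compton shift twice:

First scattering at θ₁ = 119°:
Δλ₁ = λ_C(1 - cos(119°))
Δλ₁ = 2.4263 × 1.4848
Δλ₁ = 3.6026 pm

After first scattering:
λ₁ = 97.7 + 3.6026 = 101.3026 pm

Second scattering at θ₂ = 29°:
Δλ₂ = λ_C(1 - cos(29°))
Δλ₂ = 2.4263 × 0.1254
Δλ₂ = 0.3042 pm

Final wavelength:
λ₂ = 101.3026 + 0.3042 = 101.6068 pm

Total shift: Δλ_total = 3.6026 + 0.3042 = 3.9068 pm

(Intermediate values are shown rounded; full precision is carried through to the final answer.)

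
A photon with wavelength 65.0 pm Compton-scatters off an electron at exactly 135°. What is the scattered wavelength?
69.1420 pm

Using the Compton formula: λ' = λ + λ_C(1 − cos θ)

For θ = 135°, cos θ = -√2/2 (exact) ≈ -0.7071, so:
1 − cos 135° = 1 − (-√2/2) ≈ 1.7071

Δλ = λ_C × 1.7071 = 2.4263 × 1.7071 = 4.1420 pm

λ' = 65.0 + 4.1420 = 69.1420 pm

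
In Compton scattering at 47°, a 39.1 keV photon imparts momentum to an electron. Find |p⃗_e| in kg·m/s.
1.6473e-23 kg·m/s

The electron is initially at rest, so by conservation of momentum:
p⃗_e = p⃗₀ − p⃗'  (incident photon momentum minus scattered photon momentum)

Photon momentum magnitudes (p = h/λ = E/c):
λ₀ = hc/E₀ = 31.7095 pm → p₀ = h/λ₀ = 2.0896e-23 kg·m/s
Δλ = λ_C(1 − cos 47°) = 0.7716 pm
λ' = 32.4811 pm → p' = h/λ' = 2.0400e-23 kg·m/s

The scattered photon makes angle θ = 47° with the incident direction, so by the law of cosines:
|p⃗_e|² = p₀² + p'² − 2p₀p'cos θ
|p⃗_e|² = (2.0896e-23)² + (2.0400e-23)² − 2·2.0896e-23·2.0400e-23·cos(47°)
|p⃗_e| = 1.6473e-23 kg·m/s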